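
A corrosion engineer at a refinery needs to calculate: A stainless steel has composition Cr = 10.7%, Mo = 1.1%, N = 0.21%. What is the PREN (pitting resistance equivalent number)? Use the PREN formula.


Apply the PREN formula: PREN = Cr + 3.3*Mo + 16*N
PREN = 10.7 + 3.3*1.1 + 16*0.21
PREN = 10.7 + 3.63 + 3.36 = 17.69

17.69


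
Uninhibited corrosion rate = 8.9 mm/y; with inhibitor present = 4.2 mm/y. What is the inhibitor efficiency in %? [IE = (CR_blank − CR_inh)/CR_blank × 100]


Apply the inhibitor-efficiency definition: IE = (CR_blank − CR_inh)/CR_blank × 100
IE = (8.9 − 4.2) / 8.9 × 100
IE = 4.7 / 8.9 × 100 = 52.8 %

52.8 %


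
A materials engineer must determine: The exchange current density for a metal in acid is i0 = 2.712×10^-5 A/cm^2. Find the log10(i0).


i0 = 2.712×10^-5 A/cm^2
log10(i0) = -4.567

-4.567


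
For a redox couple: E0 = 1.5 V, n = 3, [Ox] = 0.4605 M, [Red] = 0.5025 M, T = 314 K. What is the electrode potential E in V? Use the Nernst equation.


Apply the Nernst equation: E = E0 + (RT/nF)*ln([Ox]/[Red])
Step 1: RT/nF = 8.314*314/(3*96485) = 0.009019 V
Step 2: [Ox]/[Red] = 0.4605/0.5025 = 0.916418
Step 3: ln(0.916418) = -0.087283
Step 4: correction = 0.009019 * -0.087283 = -0.0008 V
E = 1.5 + -0.0008 = 1.4992 V

1.4992 V


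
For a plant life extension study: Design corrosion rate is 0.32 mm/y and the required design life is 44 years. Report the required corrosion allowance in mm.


Corrosion allowance = CR × design life
CA = 0.32 * 44 = 14.08 mm

14.08 mm


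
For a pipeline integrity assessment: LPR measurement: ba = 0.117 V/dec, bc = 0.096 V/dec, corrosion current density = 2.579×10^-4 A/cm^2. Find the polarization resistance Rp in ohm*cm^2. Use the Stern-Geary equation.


Apply the Stern-Geary equation: Rp = ba*bc / (2.303*icorr*(ba+bc))
ba*bc = 0.117*0.096 = 0.011232
ba+bc = 0.213; 2.303*icorr*(ba+bc) = 2.303*2.579×10^-4*0.213 = 1.2651001×10^-4
Rp = 0.011232 / 1.2651001×10^-4 = 88.8 ohm*cm^2

88.8 ohm*cm^2


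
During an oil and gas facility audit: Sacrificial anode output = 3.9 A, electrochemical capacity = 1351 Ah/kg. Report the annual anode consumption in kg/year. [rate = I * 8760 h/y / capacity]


Annual consumption = current * hours per year / capacity
Rate = 3.9 * 8760 / 1351 = 25.3 kg/year

25.3 kg/year


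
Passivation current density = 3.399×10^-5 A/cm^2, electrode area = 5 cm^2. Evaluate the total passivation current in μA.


I = i_pass * A, then convert A → μA (×10^6)
I = 3.399×10^-5 * 5 * 10^6 = 169.95 μA

169.95 μA


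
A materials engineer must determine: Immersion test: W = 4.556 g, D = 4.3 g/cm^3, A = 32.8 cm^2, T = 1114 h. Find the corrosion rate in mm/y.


Apply the mm/y weight-loss relation: CR = 87600 * W / (D * A * T)
Numerator: 87600 * 4.556 = 399105.6
Denominator: 4.3 * 32.8 * 1114 = 157118.56
CR = 399105.6 / 157118.56 = 2.540156 mm/y

2.540156 mm/y


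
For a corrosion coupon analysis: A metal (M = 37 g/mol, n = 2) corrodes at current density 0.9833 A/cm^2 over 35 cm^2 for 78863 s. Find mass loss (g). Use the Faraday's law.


Apply Faraday's law: m = i*A*t*M / (n*F)
Total charge passed Q = i*A*t = 0.9833*35*78863 = 2714109.5765 C
m = Q*M/(n*F) = 2714109.5765*37/(2*96485) = 520.40242 g

520.40242 g


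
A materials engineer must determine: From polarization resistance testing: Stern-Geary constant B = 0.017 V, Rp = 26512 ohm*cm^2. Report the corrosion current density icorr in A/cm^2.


Apply the Stern-Geary relation: icorr = B / Rp
icorr = 0.017 / 26512 = 6.412×10^-7 A/cm^2

6.412×10^-7 A/cm^2


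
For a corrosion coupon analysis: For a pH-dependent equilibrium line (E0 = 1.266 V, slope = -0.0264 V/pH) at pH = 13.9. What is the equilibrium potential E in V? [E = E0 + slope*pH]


Apply the Pourbaix line equation: E = E0 + slope*pH
E = 1.266 + (-0.0264)*13.9 = 1.266 + (-0.36696) = 0.89904 V
Rounded to 4 decimal places: E = 0.8990 V

0.8990 V


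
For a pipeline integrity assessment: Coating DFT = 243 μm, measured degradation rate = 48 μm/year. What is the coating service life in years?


Service life = thickness / degradation rate
Life = 243 / 48 = 5.1 years

5.1 years


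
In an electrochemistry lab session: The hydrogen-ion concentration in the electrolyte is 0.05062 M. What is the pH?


pH = −log10[H+]
pH = −log10(0.05062) = 1.3

1.3


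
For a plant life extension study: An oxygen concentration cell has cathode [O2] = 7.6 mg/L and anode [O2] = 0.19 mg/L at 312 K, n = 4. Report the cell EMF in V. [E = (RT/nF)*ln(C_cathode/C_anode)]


Apply the Nernst concentration-cell relation: E = (RT/nF)*ln(C_cathode/C_anode)
RT/nF = 8.314*312/(4*96485) = 0.00672117 V
ln(7.6/0.19) = 3.68888
E = 0.00672117 * 3.68888 = 0.02479 V

0.02479 V


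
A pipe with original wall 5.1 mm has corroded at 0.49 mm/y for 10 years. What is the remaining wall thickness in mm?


Remaining wall = original − CR × time
t = 5.1 − 0.49*10 = 5.1 − 4.9 = 0.2 mm

0.2 mm


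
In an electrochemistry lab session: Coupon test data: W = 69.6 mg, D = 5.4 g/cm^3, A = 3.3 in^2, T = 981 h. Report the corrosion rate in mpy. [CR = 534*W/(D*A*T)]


Apply the mpy weight-loss relation: CR = 534 * W / (D * A * T)
Numerator: 534 * 69.6 = 37166.4
Denominator: 5.4 * 3.3 * 981 = 17481.42
CR = 37166.4 / 17481.42 = 2.1261 mpy

2.1261 mpy


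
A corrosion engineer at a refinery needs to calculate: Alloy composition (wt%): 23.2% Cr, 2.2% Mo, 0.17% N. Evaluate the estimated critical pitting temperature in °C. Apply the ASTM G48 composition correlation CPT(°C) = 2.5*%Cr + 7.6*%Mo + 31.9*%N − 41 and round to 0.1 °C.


Apply the ASTM G48 empirical CPT estimate: CPT(°C) = 2.5*%Cr + 7.6*%Mo + 31.9*%N − 41
2.5*23.2 = 58; 7.6*2.2 = 16.72; 31.9*0.17 = 5.423
CPT = 58 + 16.72 + 5.423 − 41 = 39.143 °C
Rounded to 0.1 °C: CPT ≈ 39.1 °C

39.1 °C


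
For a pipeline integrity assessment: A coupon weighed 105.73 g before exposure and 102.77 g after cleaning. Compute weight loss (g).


Weight loss = initial − final
WL = 105.73 − 102.77 = 2.96 g

2.96 g


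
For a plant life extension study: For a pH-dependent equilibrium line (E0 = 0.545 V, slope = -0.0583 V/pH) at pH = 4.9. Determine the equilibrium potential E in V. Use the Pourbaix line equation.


Apply the Pourbaix line equation: E = E0 + slope*pH
E = 0.545 + (-0.0583)*4.9 = 0.545 + (-0.28567) = 0.25933 V
Rounded to 3 decimal places: E = 0.259 V

0.259 V


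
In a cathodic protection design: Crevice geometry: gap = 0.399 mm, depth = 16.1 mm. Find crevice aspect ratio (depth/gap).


Aspect ratio = depth / gap
Ratio = 16.1 / 0.399 = 40.4

40.4


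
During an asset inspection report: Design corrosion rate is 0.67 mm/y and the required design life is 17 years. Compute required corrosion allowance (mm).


Corrosion allowance = CR × design life
CA = 0.67 * 17 = 11.39 mm

11.39 mm


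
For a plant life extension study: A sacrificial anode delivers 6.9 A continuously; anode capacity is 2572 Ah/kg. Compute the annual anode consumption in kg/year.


Annual consumption = current * hours per year / capacity
Rate = 6.9 * 8760 / 2572 = 23.5 kg/year

23.5 kg/year


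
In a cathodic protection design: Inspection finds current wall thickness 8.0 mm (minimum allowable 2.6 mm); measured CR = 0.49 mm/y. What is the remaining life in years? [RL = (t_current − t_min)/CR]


Apply the remaining-life relation: RL = (t_current − t_min) / CR
RL = (8.0 − 2.6) / 0.49 = 5.4 / 0.49 = 11.0 years

11.0 years


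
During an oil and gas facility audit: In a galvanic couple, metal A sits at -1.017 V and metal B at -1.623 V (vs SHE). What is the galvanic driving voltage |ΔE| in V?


Driving voltage is the absolute potential difference.
|ΔE| = |-1.017 − (-1.623)| = 0.606 V

0.606 V


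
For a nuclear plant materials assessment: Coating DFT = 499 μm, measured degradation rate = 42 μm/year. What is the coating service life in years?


Service life = thickness / degradation rate
Life = 499 / 42 = 11.9 years

11.9 years


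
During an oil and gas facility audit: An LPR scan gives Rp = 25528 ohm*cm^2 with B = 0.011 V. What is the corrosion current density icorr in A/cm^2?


Apply the Stern-Geary relation: icorr = B / Rp
icorr = 0.011 / 25528 = 4.309×10^-7 A/cm^2

4.309×10^-7 A/cm^2


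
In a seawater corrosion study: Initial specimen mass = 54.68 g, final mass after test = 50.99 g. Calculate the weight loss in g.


Weight loss = initial − final
WL = 54.68 − 50.99 = 3.69 g

3.69 g


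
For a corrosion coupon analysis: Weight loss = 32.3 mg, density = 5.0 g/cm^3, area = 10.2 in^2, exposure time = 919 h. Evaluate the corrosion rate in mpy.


Apply the mpy weight-loss relation: CR = 534 * W / (D * A * T)
Numerator: 534 * 32.3 = 17248.2
Denominator: 5.0 * 10.2 * 919 = 46869.0
CR = 17248.2 / 46869.0 = 0.368 mpy

0.368 mpy


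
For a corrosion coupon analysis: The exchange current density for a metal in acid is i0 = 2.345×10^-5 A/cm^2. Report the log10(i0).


i0 = 2.345×10^-5 A/cm^2
log10(i0) = -4.63

-4.63


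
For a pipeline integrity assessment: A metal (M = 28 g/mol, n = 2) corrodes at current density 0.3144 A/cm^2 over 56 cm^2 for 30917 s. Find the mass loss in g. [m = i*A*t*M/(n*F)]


Apply Faraday's law: m = i*A*t*M / (n*F)
Total charge passed Q = i*A*t = 0.3144*56*30917 = 544337.0688 C
m = Q*M/(n*F) = 544337.0688*28/(2*96485) = 78.983 g

78.983 g


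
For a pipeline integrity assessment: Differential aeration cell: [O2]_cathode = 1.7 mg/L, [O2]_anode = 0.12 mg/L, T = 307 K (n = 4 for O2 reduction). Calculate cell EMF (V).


Apply the Nernst concentration-cell relation: E = (RT/nF)*ln(C_cathode/C_anode)
RT/nF = 8.314*307/(4*96485) = 0.00661346 V
ln(1.7/0.12) = 2.65089
E = 0.00661346 * 2.65089 = 0.01753 V

0.01753 V


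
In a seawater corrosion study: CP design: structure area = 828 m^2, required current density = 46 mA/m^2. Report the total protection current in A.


I = area * current density, then convert mA → A (÷1000)
I = 828 * 46 / 1000 = 38.09 A

38.09 A


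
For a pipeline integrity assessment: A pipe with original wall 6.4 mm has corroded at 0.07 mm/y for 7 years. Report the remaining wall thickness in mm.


Remaining wall = original − CR × time
t = 6.4 − 0.07*7 = 6.4 − 0.49 = 5.91 mm

5.91 mm


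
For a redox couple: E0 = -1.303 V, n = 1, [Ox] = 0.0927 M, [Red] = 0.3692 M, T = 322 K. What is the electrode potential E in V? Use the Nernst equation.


Apply the Nernst equation: E = E0 + (RT/nF)*ln([Ox]/[Red])
Step 1: RT/nF = 8.314*322/(1*96485) = 0.02774636 V
Step 2: [Ox]/[Red] = 0.0927/0.3692 = 0.251083
Step 3: ln(0.251083) = -1.381972
Step 4: correction = 0.02774636 * -1.381972 = -0.038 V
E = -1.303 + -0.038 = -1.341 V

-1.341 V


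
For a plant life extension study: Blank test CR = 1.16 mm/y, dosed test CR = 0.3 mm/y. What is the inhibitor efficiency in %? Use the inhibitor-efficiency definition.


Apply the inhibitor-efficiency definition: IE = (CR_blank − CR_inh)/CR_blank × 100
IE = (1.16 − 0.3) / 1.16 × 100
IE = 0.86 / 1.16 × 100 = 74.1 %

74.1 %


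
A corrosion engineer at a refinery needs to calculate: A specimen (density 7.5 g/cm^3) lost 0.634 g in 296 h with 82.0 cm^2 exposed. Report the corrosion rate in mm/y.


Apply the mm/y weight-loss relation: CR = 87600 * W / (D * A * T)
Numerator: 87600 * 0.634 = 55538.4
Denominator: 7.5 * 82.0 * 296 = 182040.0
CR = 55538.4 / 182040.0 = 0.305089 mm/y

0.305089 mm/y


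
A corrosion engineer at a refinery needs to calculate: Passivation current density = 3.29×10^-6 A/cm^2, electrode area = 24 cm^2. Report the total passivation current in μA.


I = i_pass * A, then convert A → μA (×10^6)
I = 3.29×10^-6 * 24 * 10^6 = 78.96 μA

78.96 μA


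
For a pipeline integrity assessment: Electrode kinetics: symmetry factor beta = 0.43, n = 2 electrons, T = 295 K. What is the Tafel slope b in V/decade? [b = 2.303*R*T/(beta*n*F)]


Apply the Tafel slope relation: b = 2.303*R*T/(beta*n*F)
Numerator: 2.303 * 8.314 * 295 = 5648.41
Denominator: 0.43 * 2 * 96485 = 82977.1
b = 5648.41 / 82977.1 = 0.068 V/decade

0.068 V/decade


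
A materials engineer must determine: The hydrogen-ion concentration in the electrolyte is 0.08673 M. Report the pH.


pH = −log10[H+]
pH = −log10(0.08673) = 1.06

1.06


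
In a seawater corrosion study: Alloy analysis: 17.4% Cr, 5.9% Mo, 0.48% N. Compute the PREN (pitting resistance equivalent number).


Apply the PREN formula: PREN = Cr + 3.3*Mo + 16*N
PREN = 17.4 + 3.3*5.9 + 16*0.48
PREN = 17.4 + 19.47 + 7.68 = 44.55

44.55


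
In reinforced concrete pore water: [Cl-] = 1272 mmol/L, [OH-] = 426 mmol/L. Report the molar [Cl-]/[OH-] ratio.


Threshold parameter = [Cl-] / [OH-] (molar basis; both in mmol/L, so units cancel)
Ratio = 1272 / 426 = 2.99

2.99


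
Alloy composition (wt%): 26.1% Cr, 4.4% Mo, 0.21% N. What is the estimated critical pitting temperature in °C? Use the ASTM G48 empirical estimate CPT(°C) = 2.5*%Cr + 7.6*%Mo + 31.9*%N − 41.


Apply the ASTM G48 empirical CPT estimate: CPT(°C) = 2.5*%Cr + 7.6*%Mo + 31.9*%N − 41
2.5*26.1 = 65.25; 7.6*4.4 = 33.44; 31.9*0.21 = 6.699
CPT = 65.25 + 33.44 + 6.699 − 41 = 64.389 °C
Rounded to 0.1 °C: CPT ≈ 64.4 °C

64.4 °C


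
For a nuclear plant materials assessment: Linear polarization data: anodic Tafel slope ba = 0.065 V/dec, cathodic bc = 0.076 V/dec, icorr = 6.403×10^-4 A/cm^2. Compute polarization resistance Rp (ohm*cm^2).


Apply the Stern-Geary equation: Rp = ba*bc / (2.303*icorr*(ba+bc))
ba*bc = 0.065*0.076 = 0.00494
ba+bc = 0.141; 2.303*icorr*(ba+bc) = 2.303*6.403×10^-4*0.141 = 2.0792014×10^-4
Rp = 0.00494 / 2.0792014×10^-4 = 23.8 ohm*cm^2

23.8 ohm*cm^2


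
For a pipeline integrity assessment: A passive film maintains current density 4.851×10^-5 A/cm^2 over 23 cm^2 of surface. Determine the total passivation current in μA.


I = i_pass * A, then convert A → μA (×10^6)
I = 4.851×10^-5 * 23 * 10^6 = 1115.73 μA

1115.73 μA


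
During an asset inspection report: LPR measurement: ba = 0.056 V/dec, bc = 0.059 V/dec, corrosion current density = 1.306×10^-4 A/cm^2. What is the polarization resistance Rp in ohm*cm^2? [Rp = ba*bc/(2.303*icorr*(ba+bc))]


Apply the Stern-Geary equation: Rp = ba*bc / (2.303*icorr*(ba+bc))
ba*bc = 0.056*0.059 = 0.003304
ba+bc = 0.115; 2.303*icorr*(ba+bc) = 2.303*1.306×10^-4*0.115 = 3.4588757×10^-5
Rp = 0.003304 / 3.4588757×10^-5 = 95.52 ohm*cm^2

95.52 ohm*cm^2


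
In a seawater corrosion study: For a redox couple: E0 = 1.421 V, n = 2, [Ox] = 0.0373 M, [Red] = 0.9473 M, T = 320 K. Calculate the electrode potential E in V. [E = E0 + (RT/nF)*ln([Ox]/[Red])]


Apply the Nernst equation: E = E0 + (RT/nF)*ln([Ox]/[Red])
Step 1: RT/nF = 8.314*320/(2*96485) = 0.01378701 V
Step 2: [Ox]/[Red] = 0.0373/0.9473 = 0.039375
Step 3: ln(0.039375) = -3.234624
Step 4: correction = 0.01378701 * -3.234624 = -0.0446 V
E = 1.421 + -0.0446 = 1.3764 V

1.3764 V


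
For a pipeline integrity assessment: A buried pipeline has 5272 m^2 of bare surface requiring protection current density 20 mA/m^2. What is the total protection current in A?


I = area * current density, then convert mA → A (÷1000)
I = 5272 * 20 / 1000 = 105.44 A

105.44 A


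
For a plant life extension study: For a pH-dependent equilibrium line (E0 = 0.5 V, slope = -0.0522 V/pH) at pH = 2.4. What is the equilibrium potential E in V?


Apply the Pourbaix line equation: E = E0 + slope*pH
E = 0.5 + (-0.0522)*2.4 = 0.5 + (-0.12528) = 0.37472 V
Rounded to 4 decimal places: E = 0.3747 V

0.3747 V


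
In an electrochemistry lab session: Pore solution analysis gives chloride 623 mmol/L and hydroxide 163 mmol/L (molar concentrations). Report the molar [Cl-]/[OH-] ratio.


Threshold parameter = [Cl-] / [OH-] (molar basis; both in mmol/L, so units cancel)
Ratio = 623 / 163 = 3.82

3.82


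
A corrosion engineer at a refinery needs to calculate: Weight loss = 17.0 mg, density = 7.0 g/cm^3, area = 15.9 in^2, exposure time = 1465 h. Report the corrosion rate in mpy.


Apply the mpy weight-loss relation: CR = 534 * W / (D * A * T)
Numerator: 534 * 17.0 = 9078.0
Denominator: 7.0 * 15.9 * 1465 = 163054.5
CR = 9078.0 / 163054.5 = 0.0557 mpy

0.0557 mpy


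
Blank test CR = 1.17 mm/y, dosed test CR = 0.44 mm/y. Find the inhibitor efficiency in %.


Apply the inhibitor-efficiency definition: IE = (CR_blank − CR_inh)/CR_blank × 100
IE = (1.17 − 0.44) / 1.17 × 100
IE = 0.73 / 1.17 × 100 = 62.4 %

62.4 %


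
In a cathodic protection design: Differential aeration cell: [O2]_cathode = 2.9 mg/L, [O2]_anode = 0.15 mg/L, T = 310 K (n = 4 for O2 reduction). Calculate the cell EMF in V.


Apply the Nernst concentration-cell relation: E = (RT/nF)*ln(C_cathode/C_anode)
RT/nF = 8.314*310/(4*96485) = 0.00667808 V
ln(2.9/0.15) = 2.96183
E = 0.00667808 * 2.96183 = 0.01978 V

0.01978 V


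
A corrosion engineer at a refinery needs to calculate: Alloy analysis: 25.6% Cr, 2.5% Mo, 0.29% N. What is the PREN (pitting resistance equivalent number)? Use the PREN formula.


Apply the PREN formula: PREN = Cr + 3.3*Mo + 16*N
PREN = 25.6 + 3.3*2.5 + 16*0.29
PREN = 25.6 + 8.25 + 4.64 = 38.49

38.49


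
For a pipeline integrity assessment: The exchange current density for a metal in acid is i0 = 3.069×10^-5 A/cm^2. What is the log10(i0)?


i0 = 3.069×10^-5 A/cm^2
log10(i0) = -4.513

-4.513


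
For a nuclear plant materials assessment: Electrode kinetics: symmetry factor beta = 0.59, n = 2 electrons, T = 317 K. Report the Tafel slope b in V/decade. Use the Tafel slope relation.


Apply the Tafel slope relation: b = 2.303*R*T/(beta*n*F)
Numerator: 2.303 * 8.314 * 317 = 6069.64
Denominator: 0.59 * 2 * 96485 = 113852.3
b = 6069.64 / 113852.3 = 0.053 V/decade

0.053 V/decade


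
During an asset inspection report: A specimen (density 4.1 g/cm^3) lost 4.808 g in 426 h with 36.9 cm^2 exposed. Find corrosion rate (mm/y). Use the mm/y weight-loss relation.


Apply the mm/y weight-loss relation: CR = 87600 * W / (D * A * T)
Numerator: 87600 * 4.808 = 421180.8
Denominator: 4.1 * 36.9 * 426 = 64449.54
CR = 421180.8 / 64449.54 = 6.535047 mm/y

6.535047 mm/y


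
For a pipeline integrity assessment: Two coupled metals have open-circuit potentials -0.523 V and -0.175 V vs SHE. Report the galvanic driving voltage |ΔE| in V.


Driving voltage is the absolute potential difference.
|ΔE| = |-0.523 − (-0.175)| = 0.348 V

0.348 V


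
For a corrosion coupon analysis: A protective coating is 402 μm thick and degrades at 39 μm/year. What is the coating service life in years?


Service life = thickness / degradation rate
Life = 402 / 39 = 10.3 years

10.3 years


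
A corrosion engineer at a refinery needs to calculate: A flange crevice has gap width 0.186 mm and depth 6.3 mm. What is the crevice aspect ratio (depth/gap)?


Aspect ratio = depth / gap
Ratio = 6.3 / 0.186 = 33.9

33.9


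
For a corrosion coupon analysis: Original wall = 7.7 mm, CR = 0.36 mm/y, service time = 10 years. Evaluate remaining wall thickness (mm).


Remaining wall = original − CR × time
t = 7.7 − 0.36*10 = 7.7 − 3.6 = 4.1 mm

4.1 mm


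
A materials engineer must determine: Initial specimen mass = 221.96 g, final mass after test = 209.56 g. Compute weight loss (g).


Weight loss = initial − final
WL = 221.96 − 209.56 = 12.4 g

12.4 g


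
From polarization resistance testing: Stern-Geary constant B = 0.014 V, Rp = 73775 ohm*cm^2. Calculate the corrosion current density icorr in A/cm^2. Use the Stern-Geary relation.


Apply the Stern-Geary relation: icorr = B / Rp
icorr = 0.014 / 73775 = 1.898×10^-7 A/cm^2

1.898×10^-7 A/cm^2


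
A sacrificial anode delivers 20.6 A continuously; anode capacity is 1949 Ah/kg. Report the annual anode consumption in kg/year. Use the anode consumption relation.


Annual consumption = current * hours per year / capacity
Rate = 20.6 * 8760 / 1949 = 92.6 kg/year

92.6 kg/year


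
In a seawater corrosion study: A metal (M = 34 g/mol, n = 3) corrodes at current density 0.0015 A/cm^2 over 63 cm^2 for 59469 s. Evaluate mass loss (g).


Apply Faraday's law: m = i*A*t*M / (n*F)
Total charge passed Q = i*A*t = 0.0015*63*59469 = 5619.8205 C
m = Q*M/(n*F) = 5619.8205*34/(3*96485) = 0.66012 g

0.66012 g


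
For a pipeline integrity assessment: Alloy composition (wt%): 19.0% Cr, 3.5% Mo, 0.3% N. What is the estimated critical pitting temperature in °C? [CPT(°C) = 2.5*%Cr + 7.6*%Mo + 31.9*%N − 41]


Apply the ASTM G48 empirical CPT estimate: CPT(°C) = 2.5*%Cr + 7.6*%Mo + 31.9*%N − 41
2.5*19.0 = 47.5; 7.6*3.5 = 26.6; 31.9*0.3 = 9.57
CPT = 47.5 + 26.6 + 9.57 − 41 = 42.67 °C
Rounded to 0.1 °C: CPT ≈ 42.7 °C

42.7 °C


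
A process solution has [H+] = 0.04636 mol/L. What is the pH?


pH = −log10[H+]
pH = −log10(0.04636) = 1.33

1.33


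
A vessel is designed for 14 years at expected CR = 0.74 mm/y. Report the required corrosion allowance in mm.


Corrosion allowance = CR × design life
CA = 0.74 * 14 = 10.36 mm

10.36 mm


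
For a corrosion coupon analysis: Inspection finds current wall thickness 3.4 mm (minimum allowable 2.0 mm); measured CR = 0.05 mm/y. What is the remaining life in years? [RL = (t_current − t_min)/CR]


Apply the remaining-life relation: RL = (t_current − t_min) / CR
RL = (3.4 − 2.0) / 0.05 = 1.4 / 0.05 = 28.0 years

28.0 years


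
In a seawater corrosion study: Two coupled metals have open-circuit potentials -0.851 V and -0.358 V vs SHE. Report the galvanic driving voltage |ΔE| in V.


Driving voltage is the absolute potential difference.
|ΔE| = |-0.851 − (-0.358)| = 0.493 V

0.493 V


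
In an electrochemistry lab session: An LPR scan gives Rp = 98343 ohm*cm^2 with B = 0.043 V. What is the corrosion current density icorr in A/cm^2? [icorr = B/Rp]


Apply the Stern-Geary relation: icorr = B / Rp
icorr = 0.043 / 98343 = 4.372×10^-7 A/cm^2

4.372×10^-7 A/cm^2


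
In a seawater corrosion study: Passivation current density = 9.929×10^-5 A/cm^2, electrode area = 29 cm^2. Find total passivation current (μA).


I = i_pass * A, then convert A → μA (×10^6)
I = 9.929×10^-5 * 29 * 10^6 = 2879.41 μA

2879.41 μA


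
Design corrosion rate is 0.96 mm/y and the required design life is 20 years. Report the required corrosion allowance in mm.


Corrosion allowance = CR × design life
CA = 0.96 * 20 = 19.2 mm

19.2 mm


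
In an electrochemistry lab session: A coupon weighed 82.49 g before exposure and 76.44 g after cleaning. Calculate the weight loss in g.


Weight loss = initial − final
WL = 82.49 − 76.44 = 6.05 g

6.05 g


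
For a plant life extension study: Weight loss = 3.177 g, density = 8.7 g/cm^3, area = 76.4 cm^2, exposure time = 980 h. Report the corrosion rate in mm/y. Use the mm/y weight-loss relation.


Apply the mm/y weight-loss relation: CR = 87600 * W / (D * A * T)
Numerator: 87600 * 3.177 = 278305.2
Denominator: 8.7 * 76.4 * 980 = 651386.4
CR = 278305.2 / 651386.4 = 0.4273 mm/y

0.4273 mm/y


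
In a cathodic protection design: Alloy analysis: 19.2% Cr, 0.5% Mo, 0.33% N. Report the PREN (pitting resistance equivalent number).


Apply the PREN formula: PREN = Cr + 3.3*Mo + 16*N
PREN = 19.2 + 3.3*0.5 + 16*0.33
PREN = 19.2 + 1.65 + 5.28 = 26.13

26.13


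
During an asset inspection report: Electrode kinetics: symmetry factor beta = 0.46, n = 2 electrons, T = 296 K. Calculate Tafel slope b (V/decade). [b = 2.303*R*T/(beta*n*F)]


Apply the Tafel slope relation: b = 2.303*R*T/(beta*n*F)
Numerator: 2.303 * 8.314 * 296 = 5667.55
Denominator: 0.46 * 2 * 96485 = 88766.2
b = 5667.55 / 88766.2 = 0.0638 V/decade

0.0638 V/decade


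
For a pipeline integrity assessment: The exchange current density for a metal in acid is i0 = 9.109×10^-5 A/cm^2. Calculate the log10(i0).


i0 = 9.109×10^-5 A/cm^2
log10(i0) = -4.041

-4.041


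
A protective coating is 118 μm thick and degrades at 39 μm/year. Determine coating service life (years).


Service life = thickness / degradation rate
Life = 118 / 39 = 3.0 years

3.0 years


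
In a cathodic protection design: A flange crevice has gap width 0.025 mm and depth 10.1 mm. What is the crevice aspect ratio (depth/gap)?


Aspect ratio = depth / gap
Ratio = 10.1 / 0.025 = 404.0

404.0


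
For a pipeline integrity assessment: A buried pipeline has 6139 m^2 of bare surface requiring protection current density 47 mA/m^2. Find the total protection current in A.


I = area * current density, then convert mA → A (÷1000)
I = 6139 * 47 / 1000 = 288.53 A

288.53 A


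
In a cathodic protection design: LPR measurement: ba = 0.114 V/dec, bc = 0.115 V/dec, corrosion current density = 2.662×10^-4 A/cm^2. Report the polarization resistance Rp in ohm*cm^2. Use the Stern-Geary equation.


Apply the Stern-Geary equation: Rp = ba*bc / (2.303*icorr*(ba+bc))
ba*bc = 0.114*0.115 = 0.01311
ba+bc = 0.229; 2.303*icorr*(ba+bc) = 2.303*2.662×10^-4*0.229 = 1.4039042×10^-4
Rp = 0.01311 / 1.4039042×10^-4 = 93.4 ohm*cm^2

93.4 ohm*cm^2


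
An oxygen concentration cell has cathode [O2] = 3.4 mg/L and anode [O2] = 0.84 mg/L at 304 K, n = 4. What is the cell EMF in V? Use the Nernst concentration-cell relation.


Apply the Nernst concentration-cell relation: E = (RT/nF)*ln(C_cathode/C_anode)
RT/nF = 8.314*304/(4*96485) = 0.00654883 V
ln(3.4/0.84) = 1.39813
E = 0.00654883 * 1.39813 = 0.00916 V

0.00916 V


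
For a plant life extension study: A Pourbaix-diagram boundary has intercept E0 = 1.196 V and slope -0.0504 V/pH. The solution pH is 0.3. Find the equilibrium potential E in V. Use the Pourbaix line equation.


Apply the Pourbaix line equation: E = E0 + slope*pH
E = 1.196 + (-0.0504)*0.3 = 1.196 + (-0.01512) = 1.18088 V
Rounded to 3 decimal places: E = 1.181 V

1.181 V


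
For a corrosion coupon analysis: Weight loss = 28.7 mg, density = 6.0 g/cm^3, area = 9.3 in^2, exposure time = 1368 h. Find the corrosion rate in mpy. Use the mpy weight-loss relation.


Apply the mpy weight-loss relation: CR = 534 * W / (D * A * T)
Numerator: 534 * 28.7 = 15325.8
Denominator: 6.0 * 9.3 * 1368 = 76334.4
CR = 15325.8 / 76334.4 = 0.2008 mpy

0.2008 mpy


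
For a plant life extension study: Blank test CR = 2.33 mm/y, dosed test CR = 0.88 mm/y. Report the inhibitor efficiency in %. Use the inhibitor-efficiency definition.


Apply the inhibitor-efficiency definition: IE = (CR_blank − CR_inh)/CR_blank × 100
IE = (2.33 − 0.88) / 2.33 × 100
IE = 1.45 / 2.33 × 100 = 62.2 %

62.2 %


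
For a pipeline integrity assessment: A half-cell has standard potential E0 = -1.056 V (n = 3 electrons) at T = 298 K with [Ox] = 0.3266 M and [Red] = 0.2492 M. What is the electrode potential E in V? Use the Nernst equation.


Apply the Nernst equation: E = E0 + (RT/nF)*ln([Ox]/[Red])
Step 1: RT/nF = 8.314*298/(3*96485) = 0.00855944 V
Step 2: [Ox]/[Red] = 0.3266/0.2492 = 1.310594
Step 3: ln(1.310594) = 0.27048
Step 4: correction = 0.00855944 * 0.27048 = 0.0023 V
E = -1.056 + 0.0023 = -1.0537 V

-1.0537 V


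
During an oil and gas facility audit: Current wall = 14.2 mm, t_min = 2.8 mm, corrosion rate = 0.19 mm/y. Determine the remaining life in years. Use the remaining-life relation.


Apply the remaining-life relation: RL = (t_current − t_min) / CR
RL = (14.2 − 2.8) / 0.19 = 11.4 / 0.19 = 60.0 years

60.0 years


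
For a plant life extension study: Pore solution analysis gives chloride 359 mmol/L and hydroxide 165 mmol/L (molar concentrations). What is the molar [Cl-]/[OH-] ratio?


Threshold parameter = [Cl-] / [OH-] (molar basis; both in mmol/L, so units cancel)
Ratio = 359 / 165 = 2.18

2.18


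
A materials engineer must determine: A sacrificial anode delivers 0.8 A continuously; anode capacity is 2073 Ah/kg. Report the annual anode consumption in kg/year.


Annual consumption = current * hours per year / capacity
Rate = 0.8 * 8760 / 2073 = 3.4 kg/year

3.4 kg/year


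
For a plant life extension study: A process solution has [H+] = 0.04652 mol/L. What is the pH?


pH = −log10[H+]
pH = −log10(0.04652) = 1.33

1.33


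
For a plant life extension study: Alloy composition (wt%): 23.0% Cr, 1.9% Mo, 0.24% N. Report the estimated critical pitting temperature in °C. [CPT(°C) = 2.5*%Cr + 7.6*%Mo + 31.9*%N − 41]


Apply the ASTM G48 empirical CPT estimate: CPT(°C) = 2.5*%Cr + 7.6*%Mo + 31.9*%N − 41
2.5*23.0 = 57.5; 7.6*1.9 = 14.44; 31.9*0.24 = 7.656
CPT = 57.5 + 14.44 + 7.656 − 41 = 38.596 °C
Rounded to 0.1 °C: CPT ≈ 38.6 °C

38.6 °C


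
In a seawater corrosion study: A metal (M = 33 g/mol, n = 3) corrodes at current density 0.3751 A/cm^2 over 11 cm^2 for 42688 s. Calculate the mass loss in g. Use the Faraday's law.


Apply Faraday's law: m = i*A*t*M / (n*F)
Total charge passed Q = i*A*t = 0.3751*11*42688 = 176134.9568 C
m = Q*M/(n*F) = 176134.9568*33/(3*96485) = 20.081 g

20.081 g


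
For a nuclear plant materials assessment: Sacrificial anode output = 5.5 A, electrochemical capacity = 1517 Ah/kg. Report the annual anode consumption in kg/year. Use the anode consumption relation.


Annual consumption = current * hours per year / capacity
Rate = 5.5 * 8760 / 1517 = 31.8 kg/year

31.8 kg/year


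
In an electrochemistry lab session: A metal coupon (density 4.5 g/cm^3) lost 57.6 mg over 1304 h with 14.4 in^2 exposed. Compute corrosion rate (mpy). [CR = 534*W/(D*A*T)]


Apply the mpy weight-loss relation: CR = 534 * W / (D * A * T)
Numerator: 534 * 57.6 = 30758.4
Denominator: 4.5 * 14.4 * 1304 = 84499.2
CR = 30758.4 / 84499.2 = 0.364 mpy

0.364 mpy


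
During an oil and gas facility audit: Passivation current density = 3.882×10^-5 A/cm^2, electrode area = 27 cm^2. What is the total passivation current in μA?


I = i_pass * A, then convert A → μA (×10^6)
I = 3.882×10^-5 * 27 * 10^6 = 1048.14 μA

1048.14 μA


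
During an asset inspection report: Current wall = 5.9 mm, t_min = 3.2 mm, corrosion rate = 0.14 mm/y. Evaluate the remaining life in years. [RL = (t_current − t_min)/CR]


Apply the remaining-life relation: RL = (t_current − t_min) / CR
RL = (5.9 − 3.2) / 0.14 = 2.7 / 0.14 = 19.3 years

19.3 years


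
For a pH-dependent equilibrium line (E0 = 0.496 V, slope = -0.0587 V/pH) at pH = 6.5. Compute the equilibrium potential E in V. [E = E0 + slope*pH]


Apply the Pourbaix line equation: E = E0 + slope*pH
E = 0.496 + (-0.0587)*6.5 = 0.496 + (-0.38155) = 0.11445 V
Rounded to 4 decimal places: E = 0.1145 V

0.1145 V


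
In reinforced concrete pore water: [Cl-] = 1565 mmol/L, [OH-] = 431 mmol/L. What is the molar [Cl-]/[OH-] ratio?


Threshold parameter = [Cl-] / [OH-] (molar basis; both in mmol/L, so units cancel)
Ratio = 1565 / 431 = 3.63

3.63


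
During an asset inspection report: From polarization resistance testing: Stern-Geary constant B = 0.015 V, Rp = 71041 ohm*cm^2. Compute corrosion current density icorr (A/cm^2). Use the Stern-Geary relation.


Apply the Stern-Geary relation: icorr = B / Rp
icorr = 0.015 / 71041 = 2.111×10^-7 A/cm^2

2.111×10^-7 A/cm^2


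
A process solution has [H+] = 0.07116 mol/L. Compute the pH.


pH = −log10[H+]
pH = −log10(0.07116) = 1.15

1.15


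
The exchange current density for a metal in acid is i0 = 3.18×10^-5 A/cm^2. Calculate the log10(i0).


i0 = 3.18×10^-5 A/cm^2
log10(i0) = -4.498

-4.498


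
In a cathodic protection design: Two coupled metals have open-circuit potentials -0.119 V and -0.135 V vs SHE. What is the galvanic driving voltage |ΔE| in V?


Driving voltage is the absolute potential difference.
|ΔE| = |-0.119 − (-0.135)| = 0.016 V

0.016 V


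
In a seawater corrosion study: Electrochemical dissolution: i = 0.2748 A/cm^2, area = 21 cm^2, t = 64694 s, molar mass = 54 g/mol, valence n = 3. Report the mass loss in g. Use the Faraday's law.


Apply Faraday's law: m = i*A*t*M / (n*F)
Total charge passed Q = i*A*t = 0.2748*21*64694 = 373336.1352 C
m = Q*M/(n*F) = 373336.1352*54/(3*96485) = 69.6487 g

69.6487 g


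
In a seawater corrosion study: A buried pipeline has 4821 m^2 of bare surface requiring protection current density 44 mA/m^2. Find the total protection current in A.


I = area * current density, then convert mA → A (÷1000)
I = 4821 * 44 / 1000 = 212.12 A

212.12 A


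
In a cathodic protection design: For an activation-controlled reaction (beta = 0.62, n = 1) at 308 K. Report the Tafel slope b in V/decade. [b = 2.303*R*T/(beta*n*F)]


Apply the Tafel slope relation: b = 2.303*R*T/(beta*n*F)
Numerator: 2.303 * 8.314 * 308 = 5897.32
Denominator: 0.62 * 1 * 96485 = 59820.7
b = 5897.32 / 59820.7 = 0.099 V/decade

0.099 V/decade


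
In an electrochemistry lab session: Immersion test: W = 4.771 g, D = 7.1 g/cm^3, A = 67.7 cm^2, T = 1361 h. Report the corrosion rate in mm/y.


Apply the mm/y weight-loss relation: CR = 87600 * W / (D * A * T)
Numerator: 87600 * 4.771 = 417939.6
Denominator: 7.1 * 67.7 * 1361 = 654191.87
CR = 417939.6 / 654191.87 = 0.6389 mm/y

0.6389 mm/y


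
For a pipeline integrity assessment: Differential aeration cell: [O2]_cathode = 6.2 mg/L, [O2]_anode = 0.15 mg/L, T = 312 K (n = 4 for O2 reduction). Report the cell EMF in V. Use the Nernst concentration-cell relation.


Apply the Nernst concentration-cell relation: E = (RT/nF)*ln(C_cathode/C_anode)
RT/nF = 8.314*312/(4*96485) = 0.00672117 V
ln(6.2/0.15) = 3.72167
E = 0.00672117 * 3.72167 = 0.02501 V

0.02501 V


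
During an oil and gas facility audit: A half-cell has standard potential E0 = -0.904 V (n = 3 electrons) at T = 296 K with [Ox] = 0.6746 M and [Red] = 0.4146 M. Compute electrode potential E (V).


Apply the Nernst equation: E = E0 + (RT/nF)*ln([Ox]/[Red])
Step 1: RT/nF = 8.314*296/(3*96485) = 0.00850199 V
Step 2: [Ox]/[Red] = 0.6746/0.4146 = 1.62711
Step 3: ln(1.62711) = 0.486805
Step 4: correction = 0.00850199 * 0.486805 = 0.0041 V
E = -0.904 + 0.0041 = -0.8999 V

-0.8999 V


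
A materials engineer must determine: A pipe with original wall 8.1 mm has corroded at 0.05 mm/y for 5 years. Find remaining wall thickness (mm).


Remaining wall = original − CR × time
t = 8.1 − 0.05*5 = 8.1 − 0.25 = 7.85 mm

7.85 mm


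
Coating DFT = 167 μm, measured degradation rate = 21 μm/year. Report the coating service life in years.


Service life = thickness / degradation rate
Life = 167 / 21 = 8.0 years

8.0 years


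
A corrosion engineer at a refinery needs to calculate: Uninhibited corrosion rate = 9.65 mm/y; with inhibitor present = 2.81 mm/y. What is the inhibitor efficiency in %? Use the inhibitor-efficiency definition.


Apply the inhibitor-efficiency definition: IE = (CR_blank − CR_inh)/CR_blank × 100
IE = (9.65 − 2.81) / 9.65 × 100
IE = 6.84 / 9.65 × 100 = 70.9 %

70.9 %


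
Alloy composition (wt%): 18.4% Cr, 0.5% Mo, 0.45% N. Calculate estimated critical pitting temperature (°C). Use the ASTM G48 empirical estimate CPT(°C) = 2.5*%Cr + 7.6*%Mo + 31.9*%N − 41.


Apply the ASTM G48 empirical CPT estimate: CPT(°C) = 2.5*%Cr + 7.6*%Mo + 31.9*%N − 41
2.5*18.4 = 46; 7.6*0.5 = 3.8; 31.9*0.45 = 14.355
CPT = 46 + 3.8 + 14.355 − 41 = 23.155 °C
Rounded to 0.1 °C: CPT ≈ 23.2 °C

23.2 °C


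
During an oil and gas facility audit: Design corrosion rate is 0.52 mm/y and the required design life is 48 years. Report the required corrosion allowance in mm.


Corrosion allowance = CR × design life
CA = 0.52 * 48 = 24.96 mm

24.96 mm


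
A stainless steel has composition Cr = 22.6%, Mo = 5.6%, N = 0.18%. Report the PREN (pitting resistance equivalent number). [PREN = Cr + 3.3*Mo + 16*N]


Apply the PREN formula: PREN = Cr + 3.3*Mo + 16*N
PREN = 22.6 + 3.3*5.6 + 16*0.18
PREN = 22.6 + 18.48 + 2.88 = 43.96

43.96


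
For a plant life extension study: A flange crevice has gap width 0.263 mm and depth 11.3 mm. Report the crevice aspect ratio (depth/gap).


Aspect ratio = depth / gap
Ratio = 11.3 / 0.263 = 43.0

43.0


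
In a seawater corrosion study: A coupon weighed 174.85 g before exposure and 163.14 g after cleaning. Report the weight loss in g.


Weight loss = initial − final
WL = 174.85 − 163.14 = 11.71 g

11.71 g


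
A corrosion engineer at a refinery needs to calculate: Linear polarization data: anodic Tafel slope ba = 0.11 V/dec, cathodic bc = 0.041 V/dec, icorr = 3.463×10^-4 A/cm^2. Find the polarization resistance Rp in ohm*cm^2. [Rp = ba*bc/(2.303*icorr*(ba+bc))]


Apply the Stern-Geary equation: Rp = ba*bc / (2.303*icorr*(ba+bc))
ba*bc = 0.11*0.041 = 0.00451
ba+bc = 0.151; 2.303*icorr*(ba+bc) = 2.303*3.463×10^-4*0.151 = 1.2042686×10^-4
Rp = 0.00451 / 1.2042686×10^-4 = 37.45 ohm*cm^2

37.45 ohm*cm^2


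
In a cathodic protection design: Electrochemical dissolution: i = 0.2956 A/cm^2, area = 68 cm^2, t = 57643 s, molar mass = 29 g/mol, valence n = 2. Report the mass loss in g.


Apply Faraday's law: m = i*A*t*M / (n*F)
Total charge passed Q = i*A*t = 0.2956*68*57643 = 1158670.4144 C
m = Q*M/(n*F) = 1158670.4144*29/(2*96485) = 174.1278 g

174.1278 g


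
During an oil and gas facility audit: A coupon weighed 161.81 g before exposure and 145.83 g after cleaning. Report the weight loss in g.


Weight loss = initial − final
WL = 161.81 − 145.83 = 15.98 g

15.98 g


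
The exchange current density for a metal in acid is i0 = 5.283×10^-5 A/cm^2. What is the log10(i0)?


i0 = 5.283×10^-5 A/cm^2
log10(i0) = -4.277

-4.277


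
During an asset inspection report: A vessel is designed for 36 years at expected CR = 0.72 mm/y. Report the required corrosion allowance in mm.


Corrosion allowance = CR × design life
CA = 0.72 * 36 = 25.92 mm

25.92 mm


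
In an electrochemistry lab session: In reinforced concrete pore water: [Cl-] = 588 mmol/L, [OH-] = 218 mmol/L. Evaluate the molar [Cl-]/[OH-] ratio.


Threshold parameter = [Cl-] / [OH-] (molar basis; both in mmol/L, so units cancel)
Ratio = 588 / 218 = 2.7

2.7


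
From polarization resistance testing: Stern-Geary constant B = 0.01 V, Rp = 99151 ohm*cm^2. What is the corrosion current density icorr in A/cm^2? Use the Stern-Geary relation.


Apply the Stern-Geary relation: icorr = B / Rp
icorr = 0.01 / 99151 = 1.009×10^-7 A/cm^2

1.009×10^-7 A/cm^2


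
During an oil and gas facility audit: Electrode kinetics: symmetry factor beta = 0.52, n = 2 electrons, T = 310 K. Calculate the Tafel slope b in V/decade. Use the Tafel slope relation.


Apply the Tafel slope relation: b = 2.303*R*T/(beta*n*F)
Numerator: 2.303 * 8.314 * 310 = 5935.61
Denominator: 0.52 * 2 * 96485 = 100344.4
b = 5935.61 / 100344.4 = 0.059 V/decade

0.059 V/decade


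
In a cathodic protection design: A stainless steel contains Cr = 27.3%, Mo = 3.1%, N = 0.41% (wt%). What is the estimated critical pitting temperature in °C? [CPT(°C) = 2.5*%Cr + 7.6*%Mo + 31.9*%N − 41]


Apply the ASTM G48 empirical CPT estimate: CPT(°C) = 2.5*%Cr + 7.6*%Mo + 31.9*%N − 41
2.5*27.3 = 68.25; 7.6*3.1 = 23.56; 31.9*0.41 = 13.079
CPT = 68.25 + 23.56 + 13.079 − 41 = 63.889 °C
Rounded to 0.1 °C: CPT ≈ 63.9 °C

63.9 °C


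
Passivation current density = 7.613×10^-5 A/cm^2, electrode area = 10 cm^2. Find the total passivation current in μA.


I = i_pass * A, then convert A → μA (×10^6)
I = 7.613×10^-5 * 10 * 10^6 = 761.3 μA

761.3 μA


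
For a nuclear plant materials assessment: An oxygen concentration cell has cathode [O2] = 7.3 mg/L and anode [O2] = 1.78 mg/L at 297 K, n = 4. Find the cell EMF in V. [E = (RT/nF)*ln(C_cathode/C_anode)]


Apply the Nernst concentration-cell relation: E = (RT/nF)*ln(C_cathode/C_anode)
RT/nF = 8.314*297/(4*96485) = 0.00639804 V
ln(7.3/1.78) = 1.41126
E = 0.00639804 * 1.41126 = 0.00903 V

0.00903 V


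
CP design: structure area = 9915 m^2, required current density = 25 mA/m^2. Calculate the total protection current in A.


I = area * current density, then convert mA → A (÷1000)
I = 9915 * 25 / 1000 = 247.88 A

247.88 A
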